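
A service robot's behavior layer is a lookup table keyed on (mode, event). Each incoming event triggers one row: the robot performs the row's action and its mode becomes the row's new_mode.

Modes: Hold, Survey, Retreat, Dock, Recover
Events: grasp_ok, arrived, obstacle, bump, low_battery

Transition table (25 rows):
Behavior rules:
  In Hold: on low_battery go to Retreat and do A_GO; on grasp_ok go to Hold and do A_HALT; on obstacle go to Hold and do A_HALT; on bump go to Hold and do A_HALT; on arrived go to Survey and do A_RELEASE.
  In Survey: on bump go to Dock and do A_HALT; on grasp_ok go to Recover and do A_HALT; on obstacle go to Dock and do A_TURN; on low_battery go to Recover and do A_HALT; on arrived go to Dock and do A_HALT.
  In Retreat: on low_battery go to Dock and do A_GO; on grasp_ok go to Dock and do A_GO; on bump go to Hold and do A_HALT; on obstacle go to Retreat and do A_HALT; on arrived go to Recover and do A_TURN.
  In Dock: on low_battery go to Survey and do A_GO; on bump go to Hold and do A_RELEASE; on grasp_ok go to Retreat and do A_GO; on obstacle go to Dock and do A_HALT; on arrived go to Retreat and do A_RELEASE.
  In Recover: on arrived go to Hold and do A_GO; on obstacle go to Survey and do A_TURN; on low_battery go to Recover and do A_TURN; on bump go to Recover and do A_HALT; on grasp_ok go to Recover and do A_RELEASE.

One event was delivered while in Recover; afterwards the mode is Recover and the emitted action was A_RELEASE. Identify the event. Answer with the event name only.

grasp_ok

try grasp_ok: (Recover, grasp_ok) → (Recover, A_RELEASE)  ← matches
try arrived: (Recover, arrived) → (Hold, A_GO)
try obstacle: (Recover, obstacle) → (Survey, A_TURN)
try bump: (Recover, bump) → (Recover, A_HALT)
try low_battery: (Recover, low_battery) → (Recover, A_TURN)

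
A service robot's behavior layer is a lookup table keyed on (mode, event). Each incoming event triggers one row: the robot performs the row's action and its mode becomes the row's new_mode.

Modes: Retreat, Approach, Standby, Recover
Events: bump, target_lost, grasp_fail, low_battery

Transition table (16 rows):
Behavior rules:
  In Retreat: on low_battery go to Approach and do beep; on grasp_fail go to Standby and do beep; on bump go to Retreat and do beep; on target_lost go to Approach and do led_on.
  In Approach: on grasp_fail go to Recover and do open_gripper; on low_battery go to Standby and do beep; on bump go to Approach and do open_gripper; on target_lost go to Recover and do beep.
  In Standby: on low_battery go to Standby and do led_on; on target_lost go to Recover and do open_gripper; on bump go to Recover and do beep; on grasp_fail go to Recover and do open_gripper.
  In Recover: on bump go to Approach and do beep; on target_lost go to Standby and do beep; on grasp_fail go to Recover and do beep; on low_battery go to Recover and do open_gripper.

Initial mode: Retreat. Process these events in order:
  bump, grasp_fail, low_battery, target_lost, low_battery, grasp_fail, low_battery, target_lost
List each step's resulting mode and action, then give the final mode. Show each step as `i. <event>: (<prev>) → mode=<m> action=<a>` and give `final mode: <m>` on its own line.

final mode: Standby

1. bump: (Retreat) → mode=Retreat action=beep
2. grasp_fail: (Retreat) → mode=Standby action=beep
3. low_battery: (Standby) → mode=Standby action=led_on
4. target_lost: (Standby) → mode=Recover action=open_gripper
5. low_battery: (Recover) → mode=Recover action=open_gripper
6. grasp_fail: (Recover) → mode=Recover action=beep
7. low_battery: (Recover) → mode=Recover action=open_gripper
8. target_lost: (Recover) → mode=Standby action=beep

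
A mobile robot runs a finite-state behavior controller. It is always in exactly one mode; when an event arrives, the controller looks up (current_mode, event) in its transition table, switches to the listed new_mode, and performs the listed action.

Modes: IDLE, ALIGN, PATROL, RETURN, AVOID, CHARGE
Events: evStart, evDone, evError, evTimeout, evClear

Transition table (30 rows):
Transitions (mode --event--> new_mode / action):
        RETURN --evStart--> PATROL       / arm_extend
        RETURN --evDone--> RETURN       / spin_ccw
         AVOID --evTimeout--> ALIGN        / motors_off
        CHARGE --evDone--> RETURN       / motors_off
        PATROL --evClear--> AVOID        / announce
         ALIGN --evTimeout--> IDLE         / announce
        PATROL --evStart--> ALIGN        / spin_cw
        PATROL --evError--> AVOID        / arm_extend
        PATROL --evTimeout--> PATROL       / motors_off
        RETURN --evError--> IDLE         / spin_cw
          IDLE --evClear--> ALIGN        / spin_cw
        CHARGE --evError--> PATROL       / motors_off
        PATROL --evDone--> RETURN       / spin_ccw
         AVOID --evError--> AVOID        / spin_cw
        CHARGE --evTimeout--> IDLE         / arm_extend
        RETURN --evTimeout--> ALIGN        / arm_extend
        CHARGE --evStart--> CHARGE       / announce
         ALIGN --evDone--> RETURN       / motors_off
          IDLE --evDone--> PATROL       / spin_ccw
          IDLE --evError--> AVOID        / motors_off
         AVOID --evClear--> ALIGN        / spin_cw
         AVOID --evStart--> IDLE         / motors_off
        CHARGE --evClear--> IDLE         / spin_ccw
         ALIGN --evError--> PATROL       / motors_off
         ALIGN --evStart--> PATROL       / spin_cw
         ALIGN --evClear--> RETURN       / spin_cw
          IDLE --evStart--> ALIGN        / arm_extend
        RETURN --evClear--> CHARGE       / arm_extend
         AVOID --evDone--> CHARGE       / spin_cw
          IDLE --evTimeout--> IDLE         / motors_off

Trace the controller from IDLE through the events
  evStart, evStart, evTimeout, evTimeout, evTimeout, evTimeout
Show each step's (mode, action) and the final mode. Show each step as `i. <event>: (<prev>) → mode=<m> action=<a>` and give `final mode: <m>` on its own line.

1. evStart: (IDLE) → mode=ALIGN action=arm_extend
2. evStart: (ALIGN) → mode=PATROL action=spin_cw
3. evTimeout: (PATROL) → mode=PATROL action=motors_off
4. evTimeout: (PATROL) → mode=PATROL action=motors_off
5. evTimeout: (PATROL) → mode=PATROL action=motors_off
6. evTimeout: (PATROL) → mode=PATROL action=motors_off

final mode: PATROL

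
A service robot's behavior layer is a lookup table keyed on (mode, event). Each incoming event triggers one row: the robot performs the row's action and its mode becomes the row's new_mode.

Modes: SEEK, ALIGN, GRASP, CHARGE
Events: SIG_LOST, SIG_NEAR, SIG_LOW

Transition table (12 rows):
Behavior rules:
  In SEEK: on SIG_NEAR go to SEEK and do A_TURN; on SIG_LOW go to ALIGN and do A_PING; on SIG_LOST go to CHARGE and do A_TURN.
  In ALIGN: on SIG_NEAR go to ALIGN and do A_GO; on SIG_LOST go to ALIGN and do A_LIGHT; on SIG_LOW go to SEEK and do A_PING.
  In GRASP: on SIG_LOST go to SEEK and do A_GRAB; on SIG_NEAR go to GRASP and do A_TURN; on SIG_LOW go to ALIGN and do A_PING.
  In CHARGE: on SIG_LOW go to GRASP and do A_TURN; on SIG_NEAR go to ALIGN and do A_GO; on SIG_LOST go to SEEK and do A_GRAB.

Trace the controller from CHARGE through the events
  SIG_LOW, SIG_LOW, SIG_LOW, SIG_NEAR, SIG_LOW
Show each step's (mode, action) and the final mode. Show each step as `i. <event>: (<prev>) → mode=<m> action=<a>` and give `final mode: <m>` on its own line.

final mode: ALIGN

1. SIG_LOW: (CHARGE) → mode=GRASP action=A_TURN
2. SIG_LOW: (GRASP) → mode=ALIGN action=A_PING
3. SIG_LOW: (ALIGN) → mode=SEEK action=A_PING
4. SIG_NEAR: (SEEK) → mode=SEEK action=A_TURN
5. SIG_LOW: (SEEK) → mode=ALIGN action=A_PING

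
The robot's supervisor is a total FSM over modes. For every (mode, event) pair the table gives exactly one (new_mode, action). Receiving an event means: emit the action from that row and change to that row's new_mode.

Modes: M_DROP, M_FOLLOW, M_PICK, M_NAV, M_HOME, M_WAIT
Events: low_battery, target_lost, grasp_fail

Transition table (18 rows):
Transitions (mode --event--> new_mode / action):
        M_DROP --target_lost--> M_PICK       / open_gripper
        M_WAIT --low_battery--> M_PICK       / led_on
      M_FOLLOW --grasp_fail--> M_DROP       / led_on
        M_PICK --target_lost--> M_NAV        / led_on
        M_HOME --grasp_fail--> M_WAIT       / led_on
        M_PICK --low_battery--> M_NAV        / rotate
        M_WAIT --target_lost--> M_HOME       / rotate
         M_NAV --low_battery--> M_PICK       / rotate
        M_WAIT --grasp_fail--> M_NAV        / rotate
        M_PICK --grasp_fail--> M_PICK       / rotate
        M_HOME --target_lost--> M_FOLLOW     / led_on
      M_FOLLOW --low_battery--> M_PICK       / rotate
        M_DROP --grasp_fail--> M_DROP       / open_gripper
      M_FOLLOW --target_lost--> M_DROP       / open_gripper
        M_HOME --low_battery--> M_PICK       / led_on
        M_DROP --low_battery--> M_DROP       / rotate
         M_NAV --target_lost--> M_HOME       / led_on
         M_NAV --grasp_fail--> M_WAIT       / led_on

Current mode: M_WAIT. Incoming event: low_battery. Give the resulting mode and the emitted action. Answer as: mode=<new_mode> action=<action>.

mode=M_PICK action=led_on

current mode = M_WAIT; filter table to that mode:
  (M_WAIT, low_battery) → (M_PICK, led_on)  ← event matches
  (M_WAIT, target_lost) → (M_HOME, rotate)
  (M_WAIT, grasp_fail) → (M_NAV, rotate)
event = low_battery selects (M_PICK, led_on)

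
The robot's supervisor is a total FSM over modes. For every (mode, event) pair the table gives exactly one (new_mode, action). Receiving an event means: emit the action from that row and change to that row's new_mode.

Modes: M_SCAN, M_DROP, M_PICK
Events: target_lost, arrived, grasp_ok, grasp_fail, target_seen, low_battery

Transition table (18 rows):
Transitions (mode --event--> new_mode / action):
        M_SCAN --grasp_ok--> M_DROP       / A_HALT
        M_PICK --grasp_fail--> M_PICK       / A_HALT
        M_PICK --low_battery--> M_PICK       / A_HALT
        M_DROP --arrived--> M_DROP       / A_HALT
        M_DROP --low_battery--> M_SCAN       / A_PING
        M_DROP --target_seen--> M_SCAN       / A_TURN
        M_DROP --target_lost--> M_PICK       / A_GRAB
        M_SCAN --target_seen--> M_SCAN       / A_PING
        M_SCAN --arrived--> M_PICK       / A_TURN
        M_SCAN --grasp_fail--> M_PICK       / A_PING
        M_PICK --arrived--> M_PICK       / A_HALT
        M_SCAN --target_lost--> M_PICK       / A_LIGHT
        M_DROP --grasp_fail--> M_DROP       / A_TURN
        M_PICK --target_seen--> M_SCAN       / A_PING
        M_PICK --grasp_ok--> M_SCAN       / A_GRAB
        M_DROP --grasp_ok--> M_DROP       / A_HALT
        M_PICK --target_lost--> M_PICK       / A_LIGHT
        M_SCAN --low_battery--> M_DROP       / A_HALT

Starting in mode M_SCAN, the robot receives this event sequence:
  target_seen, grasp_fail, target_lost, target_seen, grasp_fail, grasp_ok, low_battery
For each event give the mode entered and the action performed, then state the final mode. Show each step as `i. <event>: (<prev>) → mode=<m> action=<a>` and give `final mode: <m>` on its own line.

final mode: M_DROP

1. target_seen: (M_SCAN) → mode=M_SCAN action=A_PING
2. grasp_fail: (M_SCAN) → mode=M_PICK action=A_PING
3. target_lost: (M_PICK) → mode=M_PICK action=A_LIGHT
4. target_seen: (M_PICK) → mode=M_SCAN action=A_PING
5. grasp_fail: (M_SCAN) → mode=M_PICK action=A_PING
6. grasp_ok: (M_PICK) → mode=M_SCAN action=A_GRAB
7. low_battery: (M_SCAN) → mode=M_DROP action=A_HALT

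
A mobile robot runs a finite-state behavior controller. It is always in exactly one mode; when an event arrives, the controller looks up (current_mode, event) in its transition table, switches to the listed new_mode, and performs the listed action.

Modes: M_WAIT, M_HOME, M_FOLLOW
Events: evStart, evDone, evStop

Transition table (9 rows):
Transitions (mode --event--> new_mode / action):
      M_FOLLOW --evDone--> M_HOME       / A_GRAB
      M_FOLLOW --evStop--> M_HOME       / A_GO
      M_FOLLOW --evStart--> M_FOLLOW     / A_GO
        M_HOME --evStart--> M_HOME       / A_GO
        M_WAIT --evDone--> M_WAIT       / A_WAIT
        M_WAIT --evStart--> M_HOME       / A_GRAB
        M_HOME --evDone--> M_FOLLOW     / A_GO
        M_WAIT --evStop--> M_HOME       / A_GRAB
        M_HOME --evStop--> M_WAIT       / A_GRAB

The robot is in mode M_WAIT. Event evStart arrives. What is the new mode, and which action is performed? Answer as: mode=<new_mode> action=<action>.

mode=M_HOME action=A_GRAB

current mode = M_WAIT; filter table to that mode:
  (M_WAIT, evDone) → (M_WAIT, A_WAIT)
  (M_WAIT, evStart) → (M_HOME, A_GRAB)  ← event matches
  (M_WAIT, evStop) → (M_HOME, A_GRAB)
event = evStart selects (M_HOME, A_GRAB)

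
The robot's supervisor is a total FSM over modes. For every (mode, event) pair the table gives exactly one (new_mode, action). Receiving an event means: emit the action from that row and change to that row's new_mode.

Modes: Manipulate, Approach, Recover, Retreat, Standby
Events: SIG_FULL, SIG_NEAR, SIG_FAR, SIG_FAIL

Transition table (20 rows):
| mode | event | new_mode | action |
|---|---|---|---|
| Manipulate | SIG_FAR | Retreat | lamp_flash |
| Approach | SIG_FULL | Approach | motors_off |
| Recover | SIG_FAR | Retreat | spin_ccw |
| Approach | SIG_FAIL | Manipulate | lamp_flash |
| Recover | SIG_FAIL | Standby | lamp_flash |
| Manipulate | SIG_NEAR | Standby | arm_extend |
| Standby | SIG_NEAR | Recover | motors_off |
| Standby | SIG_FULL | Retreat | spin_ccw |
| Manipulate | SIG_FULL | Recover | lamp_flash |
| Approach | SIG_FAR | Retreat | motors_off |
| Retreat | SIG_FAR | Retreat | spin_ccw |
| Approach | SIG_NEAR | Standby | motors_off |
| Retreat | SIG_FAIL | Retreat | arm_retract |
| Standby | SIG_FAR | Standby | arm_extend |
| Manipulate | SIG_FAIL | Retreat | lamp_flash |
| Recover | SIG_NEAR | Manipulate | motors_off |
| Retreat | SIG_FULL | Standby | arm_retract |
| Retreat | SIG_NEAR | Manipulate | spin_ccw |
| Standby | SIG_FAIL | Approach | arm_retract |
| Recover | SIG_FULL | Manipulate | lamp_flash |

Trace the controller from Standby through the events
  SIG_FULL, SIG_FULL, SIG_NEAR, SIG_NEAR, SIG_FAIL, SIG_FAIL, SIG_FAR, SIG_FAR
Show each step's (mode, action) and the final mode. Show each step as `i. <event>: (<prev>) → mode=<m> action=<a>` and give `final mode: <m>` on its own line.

final mode: Retreat

1. SIG_FULL: (Standby) → mode=Retreat action=spin_ccw
2. SIG_FULL: (Retreat) → mode=Standby action=arm_retract
3. SIG_NEAR: (Standby) → mode=Recover action=motors_off
4. SIG_NEAR: (Recover) → mode=Manipulate action=motors_off
5. SIG_FAIL: (Manipulate) → mode=Retreat action=lamp_flash
6. SIG_FAIL: (Retreat) → mode=Retreat action=arm_retract
7. SIG_FAR: (Retreat) → mode=Retreat action=spin_ccw
8. SIG_FAR: (Retreat) → mode=Retreat action=spin_ccw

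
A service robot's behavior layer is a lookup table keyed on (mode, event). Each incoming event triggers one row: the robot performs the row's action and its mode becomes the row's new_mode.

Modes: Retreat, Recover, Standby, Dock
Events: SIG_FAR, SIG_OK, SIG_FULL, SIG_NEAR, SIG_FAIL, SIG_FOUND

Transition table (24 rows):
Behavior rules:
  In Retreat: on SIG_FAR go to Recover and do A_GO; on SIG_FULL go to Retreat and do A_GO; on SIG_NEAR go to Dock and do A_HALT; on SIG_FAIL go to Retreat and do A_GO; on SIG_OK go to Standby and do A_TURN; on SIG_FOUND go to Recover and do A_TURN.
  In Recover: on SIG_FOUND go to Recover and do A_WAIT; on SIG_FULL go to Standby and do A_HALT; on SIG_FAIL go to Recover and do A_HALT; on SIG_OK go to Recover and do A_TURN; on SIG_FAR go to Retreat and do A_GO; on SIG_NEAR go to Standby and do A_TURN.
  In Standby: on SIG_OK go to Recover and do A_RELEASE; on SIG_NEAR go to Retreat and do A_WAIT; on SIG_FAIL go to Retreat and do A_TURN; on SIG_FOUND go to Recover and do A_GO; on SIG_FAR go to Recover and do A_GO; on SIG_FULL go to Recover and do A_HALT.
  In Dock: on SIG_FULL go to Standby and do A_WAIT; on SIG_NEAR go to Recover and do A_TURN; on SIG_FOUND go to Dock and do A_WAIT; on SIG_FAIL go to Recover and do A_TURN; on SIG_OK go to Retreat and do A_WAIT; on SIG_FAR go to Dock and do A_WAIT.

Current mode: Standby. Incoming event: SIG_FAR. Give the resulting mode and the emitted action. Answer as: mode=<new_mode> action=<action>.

current mode = Standby; filter table to that mode:
  (Standby, SIG_OK) → (Recover, A_RELEASE)
  (Standby, SIG_NEAR) → (Retreat, A_WAIT)
  (Standby, SIG_FAIL) → (Retreat, A_TURN)
  (Standby, SIG_FOUND) → (Recover, A_GO)
  (Standby, SIG_FAR) → (Recover, A_GO)  ← event matches
  (Standby, SIG_FULL) → (Recover, A_HALT)
event = SIG_FAR selects (Recover, A_GO)

mode=Recover action=A_GO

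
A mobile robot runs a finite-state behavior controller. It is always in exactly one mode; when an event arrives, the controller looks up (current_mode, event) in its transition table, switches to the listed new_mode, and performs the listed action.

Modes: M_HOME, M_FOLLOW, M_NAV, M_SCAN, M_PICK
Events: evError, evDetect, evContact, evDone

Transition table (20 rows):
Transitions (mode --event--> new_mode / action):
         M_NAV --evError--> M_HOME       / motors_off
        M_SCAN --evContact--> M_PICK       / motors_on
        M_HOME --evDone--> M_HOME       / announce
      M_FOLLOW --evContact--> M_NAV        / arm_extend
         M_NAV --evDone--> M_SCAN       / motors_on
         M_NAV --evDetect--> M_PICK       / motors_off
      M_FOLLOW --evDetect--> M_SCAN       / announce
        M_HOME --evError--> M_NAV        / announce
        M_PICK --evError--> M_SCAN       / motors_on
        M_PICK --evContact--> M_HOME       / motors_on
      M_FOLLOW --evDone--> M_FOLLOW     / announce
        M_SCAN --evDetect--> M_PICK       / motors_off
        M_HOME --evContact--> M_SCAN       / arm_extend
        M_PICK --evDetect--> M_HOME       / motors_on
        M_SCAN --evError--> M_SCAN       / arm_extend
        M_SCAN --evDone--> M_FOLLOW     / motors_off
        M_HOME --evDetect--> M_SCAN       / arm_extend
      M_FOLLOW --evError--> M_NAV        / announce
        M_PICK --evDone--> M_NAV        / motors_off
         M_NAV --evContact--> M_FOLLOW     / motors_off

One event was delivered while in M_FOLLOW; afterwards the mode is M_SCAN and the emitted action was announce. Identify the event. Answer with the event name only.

try evError: (M_FOLLOW, evError) → (M_NAV, announce)
try evDetect: (M_FOLLOW, evDetect) → (M_SCAN, announce)  ← matches
try evContact: (M_FOLLOW, evContact) → (M_NAV, arm_extend)
try evDone: (M_FOLLOW, evDone) → (M_FOLLOW, announce)

evDetect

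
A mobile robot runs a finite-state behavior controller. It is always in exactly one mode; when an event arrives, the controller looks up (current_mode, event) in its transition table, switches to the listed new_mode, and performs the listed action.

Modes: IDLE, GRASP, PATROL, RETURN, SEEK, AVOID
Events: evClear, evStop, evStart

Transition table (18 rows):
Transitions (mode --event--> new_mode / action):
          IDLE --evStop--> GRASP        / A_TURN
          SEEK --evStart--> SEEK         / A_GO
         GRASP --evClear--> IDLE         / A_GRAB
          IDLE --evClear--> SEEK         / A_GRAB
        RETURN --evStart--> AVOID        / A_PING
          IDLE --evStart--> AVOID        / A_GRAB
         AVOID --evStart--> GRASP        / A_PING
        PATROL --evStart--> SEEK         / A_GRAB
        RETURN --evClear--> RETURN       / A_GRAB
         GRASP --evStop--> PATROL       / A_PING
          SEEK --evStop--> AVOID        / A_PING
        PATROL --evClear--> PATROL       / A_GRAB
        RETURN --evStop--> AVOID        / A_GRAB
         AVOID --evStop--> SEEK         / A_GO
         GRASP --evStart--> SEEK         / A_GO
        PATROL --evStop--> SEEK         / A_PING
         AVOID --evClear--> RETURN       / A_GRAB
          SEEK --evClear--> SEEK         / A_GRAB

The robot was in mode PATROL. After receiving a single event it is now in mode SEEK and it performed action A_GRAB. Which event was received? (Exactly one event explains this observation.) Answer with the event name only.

evStart

try evClear: (PATROL, evClear) → (PATROL, A_GRAB)
try evStop: (PATROL, evStop) → (SEEK, A_PING)
try evStart: (PATROL, evStart) → (SEEK, A_GRAB)  ← matches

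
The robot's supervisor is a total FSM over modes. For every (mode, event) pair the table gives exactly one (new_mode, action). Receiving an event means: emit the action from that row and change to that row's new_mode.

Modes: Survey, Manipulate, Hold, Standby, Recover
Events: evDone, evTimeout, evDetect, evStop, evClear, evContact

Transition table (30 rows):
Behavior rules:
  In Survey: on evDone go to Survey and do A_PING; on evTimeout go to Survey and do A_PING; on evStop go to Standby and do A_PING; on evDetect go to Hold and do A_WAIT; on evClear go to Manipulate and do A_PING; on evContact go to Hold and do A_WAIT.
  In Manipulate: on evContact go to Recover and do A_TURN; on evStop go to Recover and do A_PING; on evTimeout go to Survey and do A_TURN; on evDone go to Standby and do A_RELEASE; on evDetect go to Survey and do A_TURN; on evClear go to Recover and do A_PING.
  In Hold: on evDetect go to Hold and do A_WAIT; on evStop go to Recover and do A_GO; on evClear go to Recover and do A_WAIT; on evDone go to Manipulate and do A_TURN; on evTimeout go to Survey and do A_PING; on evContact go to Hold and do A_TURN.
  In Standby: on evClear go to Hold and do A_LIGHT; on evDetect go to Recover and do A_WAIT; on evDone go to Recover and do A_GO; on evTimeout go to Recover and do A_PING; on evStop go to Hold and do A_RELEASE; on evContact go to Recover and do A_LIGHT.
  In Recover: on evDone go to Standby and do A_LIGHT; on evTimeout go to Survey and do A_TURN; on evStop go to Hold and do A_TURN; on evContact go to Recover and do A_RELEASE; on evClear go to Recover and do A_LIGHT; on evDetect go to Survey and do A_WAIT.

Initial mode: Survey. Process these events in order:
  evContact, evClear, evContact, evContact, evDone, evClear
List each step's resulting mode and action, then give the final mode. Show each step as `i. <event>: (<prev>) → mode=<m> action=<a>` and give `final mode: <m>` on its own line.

1. evContact: (Survey) → mode=Hold action=A_WAIT
2. evClear: (Hold) → mode=Recover action=A_WAIT
3. evContact: (Recover) → mode=Recover action=A_RELEASE
4. evContact: (Recover) → mode=Recover action=A_RELEASE
5. evDone: (Recover) → mode=Standby action=A_LIGHT
6. evClear: (Standby) → mode=Hold action=A_LIGHT

final mode: Hold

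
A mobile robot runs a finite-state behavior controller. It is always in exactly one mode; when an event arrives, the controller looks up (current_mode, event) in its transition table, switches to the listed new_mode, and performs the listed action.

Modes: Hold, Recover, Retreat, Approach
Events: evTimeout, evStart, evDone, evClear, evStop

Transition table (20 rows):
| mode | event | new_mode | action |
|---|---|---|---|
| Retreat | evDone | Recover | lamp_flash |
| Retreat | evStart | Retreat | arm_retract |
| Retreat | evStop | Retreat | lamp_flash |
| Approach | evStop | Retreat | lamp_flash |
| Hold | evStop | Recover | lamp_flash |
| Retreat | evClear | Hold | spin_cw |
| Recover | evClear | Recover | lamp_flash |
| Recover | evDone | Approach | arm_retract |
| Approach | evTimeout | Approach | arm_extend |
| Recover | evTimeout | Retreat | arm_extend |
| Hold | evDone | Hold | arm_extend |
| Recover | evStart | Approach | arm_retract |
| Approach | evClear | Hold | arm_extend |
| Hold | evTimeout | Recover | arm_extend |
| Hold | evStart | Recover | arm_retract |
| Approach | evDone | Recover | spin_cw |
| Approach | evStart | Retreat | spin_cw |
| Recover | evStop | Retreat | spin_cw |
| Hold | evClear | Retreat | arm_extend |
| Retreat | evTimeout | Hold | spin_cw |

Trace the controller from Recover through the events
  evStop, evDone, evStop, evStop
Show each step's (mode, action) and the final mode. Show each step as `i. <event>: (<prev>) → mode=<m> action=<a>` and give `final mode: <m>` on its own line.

final mode: Retreat

1. evStop: (Recover) → mode=Retreat action=spin_cw
2. evDone: (Retreat) → mode=Recover action=lamp_flash
3. evStop: (Recover) → mode=Retreat action=spin_cw
4. evStop: (Retreat) → mode=Retreat action=lamp_flash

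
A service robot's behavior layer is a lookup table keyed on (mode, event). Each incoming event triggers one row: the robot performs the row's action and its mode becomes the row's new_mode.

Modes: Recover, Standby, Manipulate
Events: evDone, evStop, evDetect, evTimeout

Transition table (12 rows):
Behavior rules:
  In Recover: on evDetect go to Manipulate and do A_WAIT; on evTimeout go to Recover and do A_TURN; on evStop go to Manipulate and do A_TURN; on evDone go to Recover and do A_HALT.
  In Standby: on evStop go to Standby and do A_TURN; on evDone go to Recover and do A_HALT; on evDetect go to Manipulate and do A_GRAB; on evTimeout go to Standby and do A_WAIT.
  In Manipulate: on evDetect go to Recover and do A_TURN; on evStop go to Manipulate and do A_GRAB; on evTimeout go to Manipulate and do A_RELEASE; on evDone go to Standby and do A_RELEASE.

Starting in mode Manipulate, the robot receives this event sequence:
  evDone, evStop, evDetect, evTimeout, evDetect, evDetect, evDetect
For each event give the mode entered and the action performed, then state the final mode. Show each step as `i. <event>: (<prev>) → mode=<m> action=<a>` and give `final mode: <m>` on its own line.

final mode: Recover

1. evDone: (Manipulate) → mode=Standby action=A_RELEASE
2. evStop: (Standby) → mode=Standby action=A_TURN
3. evDetect: (Standby) → mode=Manipulate action=A_GRAB
4. evTimeout: (Manipulate) → mode=Manipulate action=A_RELEASE
5. evDetect: (Manipulate) → mode=Recover action=A_TURN
6. evDetect: (Recover) → mode=Manipulate action=A_WAIT
7. evDetect: (Manipulate) → mode=Recover action=A_TURN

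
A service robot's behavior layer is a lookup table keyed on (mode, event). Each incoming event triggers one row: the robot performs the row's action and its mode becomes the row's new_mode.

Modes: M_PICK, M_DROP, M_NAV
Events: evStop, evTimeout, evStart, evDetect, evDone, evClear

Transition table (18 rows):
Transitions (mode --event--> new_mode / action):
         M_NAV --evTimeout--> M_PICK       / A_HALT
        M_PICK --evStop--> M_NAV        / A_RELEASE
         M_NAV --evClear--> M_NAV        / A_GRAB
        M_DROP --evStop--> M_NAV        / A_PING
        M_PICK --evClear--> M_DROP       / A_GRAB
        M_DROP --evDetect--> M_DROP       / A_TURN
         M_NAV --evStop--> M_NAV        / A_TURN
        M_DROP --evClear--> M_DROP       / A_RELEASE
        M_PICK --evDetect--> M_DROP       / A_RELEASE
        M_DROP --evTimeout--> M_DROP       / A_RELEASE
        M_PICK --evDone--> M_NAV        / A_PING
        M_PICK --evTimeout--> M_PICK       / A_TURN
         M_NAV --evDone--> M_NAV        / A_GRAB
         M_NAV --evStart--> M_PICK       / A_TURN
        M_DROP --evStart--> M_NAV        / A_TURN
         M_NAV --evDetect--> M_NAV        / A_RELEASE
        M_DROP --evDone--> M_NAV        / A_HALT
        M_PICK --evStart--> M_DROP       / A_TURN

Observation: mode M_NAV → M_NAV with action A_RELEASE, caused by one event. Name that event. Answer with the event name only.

evDetect

try evStop: (M_NAV, evStop) → (M_NAV, A_TURN)
try evTimeout: (M_NAV, evTimeout) → (M_PICK, A_HALT)
try evStart: (M_NAV, evStart) → (M_PICK, A_TURN)
try evDetect: (M_NAV, evDetect) → (M_NAV, A_RELEASE)  ← matches
try evDone: (M_NAV, evDone) → (M_NAV, A_GRAB)
try evClear: (M_NAV, evClear) → (M_NAV, A_GRAB)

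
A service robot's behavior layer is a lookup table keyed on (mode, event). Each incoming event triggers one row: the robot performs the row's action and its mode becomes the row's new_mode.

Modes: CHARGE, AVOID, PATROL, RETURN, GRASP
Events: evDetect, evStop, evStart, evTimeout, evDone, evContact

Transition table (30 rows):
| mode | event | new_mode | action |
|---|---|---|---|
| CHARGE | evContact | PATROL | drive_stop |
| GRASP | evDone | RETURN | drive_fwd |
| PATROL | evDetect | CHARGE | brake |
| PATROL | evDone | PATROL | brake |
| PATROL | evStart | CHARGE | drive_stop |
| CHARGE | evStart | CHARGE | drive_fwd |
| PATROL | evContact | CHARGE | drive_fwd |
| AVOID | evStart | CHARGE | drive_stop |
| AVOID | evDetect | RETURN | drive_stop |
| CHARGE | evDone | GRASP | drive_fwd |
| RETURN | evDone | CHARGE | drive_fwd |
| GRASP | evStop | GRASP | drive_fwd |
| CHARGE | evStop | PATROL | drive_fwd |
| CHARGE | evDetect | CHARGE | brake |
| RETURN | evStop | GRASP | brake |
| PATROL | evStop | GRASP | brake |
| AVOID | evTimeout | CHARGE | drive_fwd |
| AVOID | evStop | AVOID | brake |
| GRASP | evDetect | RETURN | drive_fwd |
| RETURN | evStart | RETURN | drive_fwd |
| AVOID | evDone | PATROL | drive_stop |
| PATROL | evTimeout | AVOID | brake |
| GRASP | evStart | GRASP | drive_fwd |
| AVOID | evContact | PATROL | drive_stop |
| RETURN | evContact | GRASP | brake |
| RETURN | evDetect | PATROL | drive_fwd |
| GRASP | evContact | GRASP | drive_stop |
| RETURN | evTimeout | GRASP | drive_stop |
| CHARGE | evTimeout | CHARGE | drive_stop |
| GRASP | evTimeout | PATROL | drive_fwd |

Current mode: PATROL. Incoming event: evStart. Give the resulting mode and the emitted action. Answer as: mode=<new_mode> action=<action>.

mode=CHARGE action=drive_stop

current mode = PATROL; filter table to that mode:
  (PATROL, evDetect) → (CHARGE, brake)
  (PATROL, evDone) → (PATROL, brake)
  (PATROL, evStart) → (CHARGE, drive_stop)  ← event matches
  (PATROL, evContact) → (CHARGE, drive_fwd)
  (PATROL, evStop) → (GRASP, brake)
  (PATROL, evTimeout) → (AVOID, brake)
event = evStart selects (CHARGE, drive_stop)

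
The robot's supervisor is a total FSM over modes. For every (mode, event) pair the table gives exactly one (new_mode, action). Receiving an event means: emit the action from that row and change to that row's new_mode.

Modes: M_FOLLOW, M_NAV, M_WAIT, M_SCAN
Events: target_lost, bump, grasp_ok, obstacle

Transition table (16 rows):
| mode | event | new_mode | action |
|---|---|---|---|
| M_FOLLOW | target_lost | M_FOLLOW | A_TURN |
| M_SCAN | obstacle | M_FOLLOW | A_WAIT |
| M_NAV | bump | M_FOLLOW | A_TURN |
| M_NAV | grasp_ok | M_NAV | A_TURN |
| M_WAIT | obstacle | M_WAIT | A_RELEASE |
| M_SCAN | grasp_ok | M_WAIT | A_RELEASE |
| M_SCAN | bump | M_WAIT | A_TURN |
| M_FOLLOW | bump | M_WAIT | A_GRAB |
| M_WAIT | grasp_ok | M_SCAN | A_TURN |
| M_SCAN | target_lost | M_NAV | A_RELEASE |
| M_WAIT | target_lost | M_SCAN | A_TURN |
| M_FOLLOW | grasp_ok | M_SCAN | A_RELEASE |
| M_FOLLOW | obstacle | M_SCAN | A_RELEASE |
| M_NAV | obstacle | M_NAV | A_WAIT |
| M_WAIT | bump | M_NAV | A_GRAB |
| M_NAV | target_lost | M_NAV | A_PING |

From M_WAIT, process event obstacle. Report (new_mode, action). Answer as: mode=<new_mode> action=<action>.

current mode = M_WAIT; filter table to that mode:
  (M_WAIT, obstacle) → (M_WAIT, A_RELEASE)  ← event matches
  (M_WAIT, grasp_ok) → (M_SCAN, A_TURN)
  (M_WAIT, target_lost) → (M_SCAN, A_TURN)
  (M_WAIT, bump) → (M_NAV, A_GRAB)
event = obstacle selects (M_WAIT, A_RELEASE)

mode=M_WAIT action=A_RELEASE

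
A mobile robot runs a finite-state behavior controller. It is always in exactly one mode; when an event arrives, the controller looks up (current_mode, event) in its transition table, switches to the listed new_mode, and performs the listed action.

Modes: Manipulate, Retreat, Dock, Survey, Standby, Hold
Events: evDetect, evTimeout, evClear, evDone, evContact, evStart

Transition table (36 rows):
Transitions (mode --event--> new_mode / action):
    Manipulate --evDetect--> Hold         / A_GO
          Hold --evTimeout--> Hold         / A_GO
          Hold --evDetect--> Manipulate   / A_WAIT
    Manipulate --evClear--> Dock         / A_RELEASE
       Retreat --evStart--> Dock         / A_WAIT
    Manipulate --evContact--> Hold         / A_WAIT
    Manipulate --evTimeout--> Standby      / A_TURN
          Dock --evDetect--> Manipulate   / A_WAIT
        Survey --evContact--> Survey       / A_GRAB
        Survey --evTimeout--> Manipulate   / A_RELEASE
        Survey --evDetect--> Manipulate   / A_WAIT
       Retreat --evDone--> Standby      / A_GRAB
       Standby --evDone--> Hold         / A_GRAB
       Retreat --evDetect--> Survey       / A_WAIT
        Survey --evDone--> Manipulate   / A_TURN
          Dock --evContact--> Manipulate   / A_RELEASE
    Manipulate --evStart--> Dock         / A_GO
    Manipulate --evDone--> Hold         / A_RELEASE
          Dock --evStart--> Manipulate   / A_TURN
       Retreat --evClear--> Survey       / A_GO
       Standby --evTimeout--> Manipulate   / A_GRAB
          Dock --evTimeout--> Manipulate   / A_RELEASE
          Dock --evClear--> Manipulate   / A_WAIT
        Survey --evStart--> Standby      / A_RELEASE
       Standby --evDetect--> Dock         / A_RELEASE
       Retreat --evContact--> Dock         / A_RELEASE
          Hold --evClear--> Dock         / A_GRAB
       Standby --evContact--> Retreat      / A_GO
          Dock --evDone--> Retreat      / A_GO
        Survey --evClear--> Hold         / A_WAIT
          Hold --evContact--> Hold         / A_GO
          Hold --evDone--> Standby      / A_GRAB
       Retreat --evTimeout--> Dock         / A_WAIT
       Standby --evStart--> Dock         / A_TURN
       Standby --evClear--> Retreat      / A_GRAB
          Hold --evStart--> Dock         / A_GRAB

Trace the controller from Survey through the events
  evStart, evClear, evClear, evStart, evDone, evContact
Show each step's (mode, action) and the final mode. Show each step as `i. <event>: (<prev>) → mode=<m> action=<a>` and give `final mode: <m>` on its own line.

1. evStart: (Survey) → mode=Standby action=A_RELEASE
2. evClear: (Standby) → mode=Retreat action=A_GRAB
3. evClear: (Retreat) → mode=Survey action=A_GO
4. evStart: (Survey) → mode=Standby action=A_RELEASE
5. evDone: (Standby) → mode=Hold action=A_GRAB
6. evContact: (Hold) → mode=Hold action=A_GO

final mode: Hold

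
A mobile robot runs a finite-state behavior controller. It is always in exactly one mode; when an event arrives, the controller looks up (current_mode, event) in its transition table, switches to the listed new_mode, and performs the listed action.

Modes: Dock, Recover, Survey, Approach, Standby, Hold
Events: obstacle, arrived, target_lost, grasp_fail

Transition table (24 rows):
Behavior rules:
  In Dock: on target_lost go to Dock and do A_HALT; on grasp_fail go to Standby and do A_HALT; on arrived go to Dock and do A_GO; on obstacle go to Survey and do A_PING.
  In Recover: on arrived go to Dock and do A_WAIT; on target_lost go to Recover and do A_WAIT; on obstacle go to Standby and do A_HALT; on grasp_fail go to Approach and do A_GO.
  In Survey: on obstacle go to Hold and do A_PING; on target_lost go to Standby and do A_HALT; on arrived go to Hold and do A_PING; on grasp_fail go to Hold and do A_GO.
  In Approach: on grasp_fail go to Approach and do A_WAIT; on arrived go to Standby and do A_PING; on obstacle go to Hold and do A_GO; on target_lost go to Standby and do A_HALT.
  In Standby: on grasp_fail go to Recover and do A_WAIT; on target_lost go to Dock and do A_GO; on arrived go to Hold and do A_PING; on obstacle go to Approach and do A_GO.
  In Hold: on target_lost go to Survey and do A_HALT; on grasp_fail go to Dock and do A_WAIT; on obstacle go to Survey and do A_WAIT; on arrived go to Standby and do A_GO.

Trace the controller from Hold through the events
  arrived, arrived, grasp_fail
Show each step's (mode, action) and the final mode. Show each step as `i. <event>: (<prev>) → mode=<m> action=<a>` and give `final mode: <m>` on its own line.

final mode: Dock

1. arrived: (Hold) → mode=Standby action=A_GO
2. arrived: (Standby) → mode=Hold action=A_PING
3. grasp_fail: (Hold) → mode=Dock action=A_WAIT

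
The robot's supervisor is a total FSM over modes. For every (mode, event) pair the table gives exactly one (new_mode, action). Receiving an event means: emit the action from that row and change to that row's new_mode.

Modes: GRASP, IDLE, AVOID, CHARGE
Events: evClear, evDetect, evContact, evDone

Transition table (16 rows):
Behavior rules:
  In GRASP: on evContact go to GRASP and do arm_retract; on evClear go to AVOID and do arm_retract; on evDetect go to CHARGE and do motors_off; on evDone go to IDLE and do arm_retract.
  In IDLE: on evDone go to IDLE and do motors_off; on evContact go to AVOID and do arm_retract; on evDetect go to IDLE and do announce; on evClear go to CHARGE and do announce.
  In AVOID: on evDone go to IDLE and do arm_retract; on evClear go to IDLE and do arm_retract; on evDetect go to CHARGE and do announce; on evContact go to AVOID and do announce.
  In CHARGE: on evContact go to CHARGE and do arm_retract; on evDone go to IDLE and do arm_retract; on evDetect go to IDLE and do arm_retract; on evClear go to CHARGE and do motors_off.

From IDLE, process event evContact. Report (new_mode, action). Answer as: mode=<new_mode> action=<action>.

mode=AVOID action=arm_retract

current mode = IDLE; filter table to that mode:
  (IDLE, evDone) → (IDLE, motors_off)
  (IDLE, evContact) → (AVOID, arm_retract)  ← event matches
  (IDLE, evDetect) → (IDLE, announce)
  (IDLE, evClear) → (CHARGE, announce)
event = evContact selects (AVOID, arm_retract)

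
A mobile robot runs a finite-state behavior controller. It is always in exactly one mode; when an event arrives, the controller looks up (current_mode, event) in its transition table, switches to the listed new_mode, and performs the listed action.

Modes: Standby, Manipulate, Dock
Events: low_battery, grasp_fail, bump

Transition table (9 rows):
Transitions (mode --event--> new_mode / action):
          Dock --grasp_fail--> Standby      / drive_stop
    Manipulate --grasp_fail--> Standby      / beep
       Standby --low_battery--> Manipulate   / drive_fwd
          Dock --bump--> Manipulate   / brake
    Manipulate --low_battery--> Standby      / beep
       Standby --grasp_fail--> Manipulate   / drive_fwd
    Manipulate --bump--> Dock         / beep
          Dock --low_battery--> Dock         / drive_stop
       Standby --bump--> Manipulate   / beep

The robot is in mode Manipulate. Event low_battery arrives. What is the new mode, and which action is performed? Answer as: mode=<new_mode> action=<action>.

mode=Standby action=beep

current mode = Manipulate; filter table to that mode:
  (Manipulate, grasp_fail) → (Standby, beep)
  (Manipulate, low_battery) → (Standby, beep)  ← event matches
  (Manipulate, bump) → (Dock, beep)
event = low_battery selects (Standby, beep)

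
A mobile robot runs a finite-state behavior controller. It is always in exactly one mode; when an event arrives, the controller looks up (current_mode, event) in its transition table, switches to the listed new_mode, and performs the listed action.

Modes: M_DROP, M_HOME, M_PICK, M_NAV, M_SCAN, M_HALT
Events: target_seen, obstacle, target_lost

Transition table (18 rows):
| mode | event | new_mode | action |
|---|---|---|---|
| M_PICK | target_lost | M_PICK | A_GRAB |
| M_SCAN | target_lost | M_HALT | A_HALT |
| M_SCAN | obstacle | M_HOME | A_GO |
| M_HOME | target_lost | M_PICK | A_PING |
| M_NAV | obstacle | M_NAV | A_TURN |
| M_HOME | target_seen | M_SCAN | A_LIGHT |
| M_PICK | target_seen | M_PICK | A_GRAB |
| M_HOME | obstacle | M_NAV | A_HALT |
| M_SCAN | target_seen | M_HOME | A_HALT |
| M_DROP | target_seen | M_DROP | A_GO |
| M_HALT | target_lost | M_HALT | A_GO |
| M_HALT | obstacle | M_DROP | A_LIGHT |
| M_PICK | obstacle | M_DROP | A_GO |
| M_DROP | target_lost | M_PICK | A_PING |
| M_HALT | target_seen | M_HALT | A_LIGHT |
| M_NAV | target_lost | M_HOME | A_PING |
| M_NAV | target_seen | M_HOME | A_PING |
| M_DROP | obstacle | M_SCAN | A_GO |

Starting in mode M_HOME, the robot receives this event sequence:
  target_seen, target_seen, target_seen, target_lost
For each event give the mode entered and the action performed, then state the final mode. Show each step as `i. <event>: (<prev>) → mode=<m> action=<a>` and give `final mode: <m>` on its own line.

1. target_seen: (M_HOME) → mode=M_SCAN action=A_LIGHT
2. target_seen: (M_SCAN) → mode=M_HOME action=A_HALT
3. target_seen: (M_HOME) → mode=M_SCAN action=A_LIGHT
4. target_lost: (M_SCAN) → mode=M_HALT action=A_HALT

final mode: M_HALT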